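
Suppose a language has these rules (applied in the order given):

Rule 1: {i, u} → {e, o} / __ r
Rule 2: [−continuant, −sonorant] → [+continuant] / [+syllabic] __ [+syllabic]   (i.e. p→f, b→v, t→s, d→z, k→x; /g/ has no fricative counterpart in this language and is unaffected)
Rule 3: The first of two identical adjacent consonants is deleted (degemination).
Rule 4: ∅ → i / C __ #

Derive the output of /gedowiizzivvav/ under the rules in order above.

gezowiizivavi

Rule 1 (pre-rhotic lowering): no segment meets the environment; /gedowiizzivvav/ is unchanged.
Rule 2 (intervocalic spirantization): /d/ is a stop between vowels /e/ and /o/, so it spirantizes to the fricative [z]. /gedowiizzivvav/ → gezowiizzivvav.
Rule 3 (degemination): /zz/ is a geminate; the first /z/ deletes. /vv/ is a geminate; the first /v/ deletes. /gezowiizzivvav/ → gezowiizivav.
Rule 4 (final i-epenthesis): the form ends in the consonant /v/, so [i] is inserted word-finally. /gezowiizivav/ → gezowiizivavi.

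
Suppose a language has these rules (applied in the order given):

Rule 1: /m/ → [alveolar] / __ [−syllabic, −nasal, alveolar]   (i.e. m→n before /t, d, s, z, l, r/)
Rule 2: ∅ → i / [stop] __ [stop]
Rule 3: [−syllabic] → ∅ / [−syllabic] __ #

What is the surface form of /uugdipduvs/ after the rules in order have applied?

Rule 1 (nasal place assimilation): no segment meets the environment; /uugdipduvs/ is unchanged.
Rule 2 (stop-cluster i-epenthesis): /g/ and /d/ form a stop–stop cluster, so [i] is inserted between them. /p/ and /d/ form a stop–stop cluster, so [i] is inserted between them. /uugdipduvs/ → uugidipiduvs.
Rule 3 (final cluster simplification): /s/ is the second consonant of a word-final cluster /vs/, so it deletes. /uugidipiduvs/ → uugidipiduv.

uugidipiduv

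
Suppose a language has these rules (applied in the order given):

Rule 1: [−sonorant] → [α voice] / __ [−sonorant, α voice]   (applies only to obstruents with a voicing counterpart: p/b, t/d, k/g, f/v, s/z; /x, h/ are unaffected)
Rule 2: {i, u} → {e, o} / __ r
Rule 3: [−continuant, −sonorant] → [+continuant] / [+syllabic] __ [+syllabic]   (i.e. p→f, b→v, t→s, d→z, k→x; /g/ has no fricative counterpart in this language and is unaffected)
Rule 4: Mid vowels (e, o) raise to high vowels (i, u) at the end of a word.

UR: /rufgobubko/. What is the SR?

ruvgovupku

Rule 1 (regressive voicing assimilation): /f/ precedes the voiced obstruent /g/, so it voices to [v] by assimilation. /b/ precedes the voiceless obstruent /k/, so it devoices to [p] by assimilation. /rufgobubko/ → ruvgobupko.
Rule 2 (pre-rhotic lowering): no segment meets the environment; /ruvgobupko/ is unchanged.
Rule 3 (intervocalic spirantization): /b/ is a stop between vowels /o/ and /u/, so it spirantizes to the fricative [v]. /ruvgobupko/ → ruvgovupko.
Rule 4 (final vowel raising): /o/ is a mid vowel in word-final position, so it raises to [u]. /ruvgovupko/ → ruvgovupku.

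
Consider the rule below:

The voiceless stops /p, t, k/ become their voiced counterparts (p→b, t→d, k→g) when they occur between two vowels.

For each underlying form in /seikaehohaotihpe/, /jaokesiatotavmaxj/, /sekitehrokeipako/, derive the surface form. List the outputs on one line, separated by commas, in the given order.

seigaehohaodihpe, jaogesiadodavmaxj, segidehrogeibago

/seikaehohaotihpe/: /k/ is a voiceless stop between vowels /i/ and /a/, so it voices to [g]. /t/ is a voiceless stop between vowels /o/ and /i/, so it voices to [d]. → [seigaehohaodihpe].
/jaokesiatotavmaxj/: /k/ is a voiceless stop between vowels /o/ and /e/, so it voices to [g]. /t/ is a voiceless stop between vowels /a/ and /o/, so it voices to [d]. /t/ is a voiceless stop between vowels /o/ and /a/, so it voices to [d]. → [jaogesiadodavmaxj].
/sekitehrokeipako/: /k/ is a voiceless stop between vowels /e/ and /i/, so it voices to [g]. /t/ is a voiceless stop between vowels /i/ and /e/, so it voices to [d]. /k/ is a voiceless stop between vowels /o/ and /e/, so it voices to [g]. /p/ is a voiceless stop between vowels /i/ and /a/, so it voices to [b]. /k/ is a voiceless stop between vowels /a/ and /o/, so it voices to [g]. → [segidehrogeibago].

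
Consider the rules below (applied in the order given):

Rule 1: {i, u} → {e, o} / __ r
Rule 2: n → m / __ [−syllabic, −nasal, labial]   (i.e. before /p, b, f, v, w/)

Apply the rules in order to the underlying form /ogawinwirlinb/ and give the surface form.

ogawimwerlimb

Rule 1 (pre-rhotic lowering): /i/ is a high vowel immediately before /r/, so it lowers to [e]. /ogawinwirlinb/ → ogawinwerlinb.
Rule 2 (nasal place assimilation): /n/ precedes the labial consonant /w/, so it assimilates in place to [m]. /n/ precedes the labial consonant /b/, so it assimilates in place to [m]. /ogawinwerlinb/ → ogawimwerlimb.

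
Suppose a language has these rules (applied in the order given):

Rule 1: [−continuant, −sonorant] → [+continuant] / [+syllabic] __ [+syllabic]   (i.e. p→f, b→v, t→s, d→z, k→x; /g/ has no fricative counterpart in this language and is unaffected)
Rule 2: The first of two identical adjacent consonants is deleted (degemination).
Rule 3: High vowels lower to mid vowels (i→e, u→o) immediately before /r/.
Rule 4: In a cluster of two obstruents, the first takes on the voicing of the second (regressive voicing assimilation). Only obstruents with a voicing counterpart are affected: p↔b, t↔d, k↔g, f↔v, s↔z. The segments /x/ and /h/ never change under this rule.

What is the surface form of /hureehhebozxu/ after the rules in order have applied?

Rule 1 (intervocalic spirantization): /b/ is a stop between vowels /e/ and /o/, so it spirantizes to the fricative [v]. /hureehhebozxu/ → hureehhevozxu.
Rule 2 (degemination): /hh/ is a geminate; the first /h/ deletes. /hureehhevozxu/ → hureehevozxu.
Rule 3 (pre-rhotic lowering): /u/ is a high vowel immediately before /r/, so it lowers to [o]. /hureehevozxu/ → horeehevozxu.
Rule 4 (regressive voicing assimilation): /z/ precedes the voiceless obstruent /x/, so it devoices to [s] by assimilation. /horeehevozxu/ → horeehevosxu.

horeehevosxu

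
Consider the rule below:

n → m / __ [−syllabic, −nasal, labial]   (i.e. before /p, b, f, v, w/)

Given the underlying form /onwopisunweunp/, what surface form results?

omwopisumweump

/n/ precedes the labial consonant /w/, so it assimilates in place to [m].
/n/ precedes the labial consonant /w/, so it assimilates in place to [m].
/n/ precedes the labial consonant /p/, so it assimilates in place to [m].
Surface form: [omwopisumweump].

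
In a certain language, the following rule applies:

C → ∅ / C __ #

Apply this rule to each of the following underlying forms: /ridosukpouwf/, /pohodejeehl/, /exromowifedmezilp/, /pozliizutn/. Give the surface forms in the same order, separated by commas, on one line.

/ridosukpouwf/: /f/ is the second consonant of a word-final cluster /wf/, so it deletes. → [ridosukpouw].
/pohodejeehl/: /l/ is the second consonant of a word-final cluster /hl/, so it deletes. → [pohodejeeh].
/exromowifedmezilp/: /p/ is the second consonant of a word-final cluster /lp/, so it deletes. → [exromowifedmezil].
/pozliizutn/: /n/ is the second consonant of a word-final cluster /tn/, so it deletes. → [pozliizut].

ridosukpouw, pohodejeeh, exromowifedmezil, pozliizut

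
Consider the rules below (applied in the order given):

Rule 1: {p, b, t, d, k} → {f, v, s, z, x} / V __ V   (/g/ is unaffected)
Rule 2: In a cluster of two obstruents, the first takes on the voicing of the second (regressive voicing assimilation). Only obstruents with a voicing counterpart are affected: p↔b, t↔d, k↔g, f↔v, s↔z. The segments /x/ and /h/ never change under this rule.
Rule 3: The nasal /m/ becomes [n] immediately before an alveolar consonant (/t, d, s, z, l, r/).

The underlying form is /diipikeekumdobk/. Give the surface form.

diifixeexundopk

Rule 1 (intervocalic spirantization): /p/ is a stop between vowels /i/ and /i/, so it spirantizes to the fricative [f]. /k/ is a stop between vowels /i/ and /e/, so it spirantizes to the fricative [x]. /k/ is a stop between vowels /e/ and /u/, so it spirantizes to the fricative [x]. /diipikeekumdobk/ → diifixeexumdobk.
Rule 2 (regressive voicing assimilation): /b/ precedes the voiceless obstruent /k/, so it devoices to [p] by assimilation. /diifixeexumdobk/ → diifixeexumdopk.
Rule 3 (nasal place assimilation): /m/ precedes the alveolar consonant /d/, so it assimilates in place to [n]. /diifixeexumdopk/ → diifixeexundopk.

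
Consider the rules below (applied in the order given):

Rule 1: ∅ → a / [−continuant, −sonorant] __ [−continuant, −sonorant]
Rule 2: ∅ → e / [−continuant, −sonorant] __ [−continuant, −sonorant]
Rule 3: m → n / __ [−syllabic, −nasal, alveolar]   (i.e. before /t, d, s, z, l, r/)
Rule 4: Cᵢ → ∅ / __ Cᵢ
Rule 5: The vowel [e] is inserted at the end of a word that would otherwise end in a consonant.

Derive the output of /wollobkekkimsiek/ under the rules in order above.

wolobakekakinsieke

Rule 1 (stop-cluster a-epenthesis): /b/ and /k/ form a stop–stop cluster, so [a] is inserted between them. /k/ and /k/ form a stop–stop cluster, so [a] is inserted between them. /wollobkekkimsiek/ → wollobakekakimsiek.
Rule 2 (stop-cluster e-epenthesis): no segment meets the environment; /wollobakekakimsiek/ is unchanged.
Rule 3 (nasal place assimilation): /m/ precedes the alveolar consonant /s/, so it assimilates in place to [n]. /wollobakekakimsiek/ → wollobakekakinsiek.
Rule 4 (degemination): /ll/ is a geminate; the first /l/ deletes. /wollobakekakinsiek/ → wolobakekakinsiek.
Rule 5 (final e-epenthesis): the form ends in the consonant /k/, so [e] is inserted word-finally. /wolobakekakinsiek/ → wolobakekakinsieke.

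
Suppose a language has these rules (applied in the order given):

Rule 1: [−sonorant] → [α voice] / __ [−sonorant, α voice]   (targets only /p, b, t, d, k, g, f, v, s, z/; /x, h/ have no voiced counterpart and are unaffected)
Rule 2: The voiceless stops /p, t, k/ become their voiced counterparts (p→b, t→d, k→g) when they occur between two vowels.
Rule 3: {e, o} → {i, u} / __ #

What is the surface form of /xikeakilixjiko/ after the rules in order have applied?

Rule 1 (regressive voicing assimilation): no segment meets the environment; /xikeakilixjiko/ is unchanged.
Rule 2 (intervocalic voicing): /k/ is a voiceless stop between vowels /i/ and /e/, so it voices to [g]. /k/ is a voiceless stop between vowels /a/ and /i/, so it voices to [g]. /k/ is a voiceless stop between vowels /i/ and /o/, so it voices to [g]. /xikeakilixjiko/ → xigeagilixjigo.
Rule 3 (final vowel raising): /o/ is a mid vowel in word-final position, so it raises to [u]. /xigeagilixjigo/ → xigeagilixjigu.

xigeagilixjigu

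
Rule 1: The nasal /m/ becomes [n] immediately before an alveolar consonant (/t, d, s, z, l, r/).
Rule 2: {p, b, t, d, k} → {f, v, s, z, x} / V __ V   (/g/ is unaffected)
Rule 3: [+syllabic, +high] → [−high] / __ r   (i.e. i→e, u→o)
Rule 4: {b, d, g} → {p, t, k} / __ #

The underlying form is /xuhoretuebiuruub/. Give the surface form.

xuhoresuevioruup

Rule 1 (nasal place assimilation): no segment meets the environment; /xuhoretuebiuruub/ is unchanged.
Rule 2 (intervocalic spirantization): /t/ is a stop between vowels /e/ and /u/, so it spirantizes to the fricative [s]. /b/ is a stop between vowels /e/ and /i/, so it spirantizes to the fricative [v]. /xuhoretuebiuruub/ → xuhoresueviuruub.
Rule 3 (pre-rhotic lowering): /u/ is a high vowel immediately before /r/, so it lowers to [o]. /xuhoresueviuruub/ → xuhoresuevioruub.
Rule 4 (final devoicing): /b/ is a voiced stop in word-final position, so it devoices to [p]. /xuhoresuevioruub/ → xuhoresuevioruup.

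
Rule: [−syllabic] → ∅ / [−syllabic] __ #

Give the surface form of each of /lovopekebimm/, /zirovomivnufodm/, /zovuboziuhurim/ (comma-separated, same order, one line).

lovopekebim, zirovomivnufod, zovuboziuhurim

/lovopekebimm/: /m/ is the second consonant of a word-final cluster /mm/, so it deletes. → [lovopekebim].
/zirovomivnufodm/: /m/ is the second consonant of a word-final cluster /dm/, so it deletes. → [zirovomivnufod].
/zovuboziuhurim/: the rule's environment is not met; surfaces unchanged as [zovuboziuhurim].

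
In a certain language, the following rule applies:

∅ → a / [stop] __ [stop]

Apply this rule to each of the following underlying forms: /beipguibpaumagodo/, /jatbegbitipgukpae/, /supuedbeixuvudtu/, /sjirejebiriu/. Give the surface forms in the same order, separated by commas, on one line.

/beipguibpaumagodo/: /p/ and /g/ form a stop–stop cluster, so [a] is inserted between them. /b/ and /p/ form a stop–stop cluster, so [a] is inserted between them. → [beipaguibapaumagodo].
/jatbegbitipgukpae/: /t/ and /b/ form a stop–stop cluster, so [a] is inserted between them. /g/ and /b/ form a stop–stop cluster, so [a] is inserted between them. /p/ and /g/ form a stop–stop cluster, so [a] is inserted between them. /k/ and /p/ form a stop–stop cluster, so [a] is inserted between them. → [jatabegabitipagukapae].
/supuedbeixuvudtu/: /d/ and /b/ form a stop–stop cluster, so [a] is inserted between them. /d/ and /t/ form a stop–stop cluster, so [a] is inserted between them. → [supuedabeixuvudatu].
/sjirejebiriu/: the rule's environment is not met; surfaces unchanged as [sjirejebiriu].

beipaguibapaumagodo, jatabegabitipagukapae, supuedabeixuvudatu, sjirejebiriu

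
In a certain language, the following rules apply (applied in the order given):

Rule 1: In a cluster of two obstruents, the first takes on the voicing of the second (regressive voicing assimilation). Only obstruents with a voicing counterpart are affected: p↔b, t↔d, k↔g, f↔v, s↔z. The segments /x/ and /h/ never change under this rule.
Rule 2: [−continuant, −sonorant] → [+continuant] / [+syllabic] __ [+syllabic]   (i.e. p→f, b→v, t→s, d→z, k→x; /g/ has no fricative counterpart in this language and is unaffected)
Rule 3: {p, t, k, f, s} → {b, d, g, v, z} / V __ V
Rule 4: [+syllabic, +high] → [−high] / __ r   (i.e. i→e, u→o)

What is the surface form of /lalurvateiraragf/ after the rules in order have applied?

lalorvazeerarakf

Rule 1 (regressive voicing assimilation): /g/ precedes the voiceless obstruent /f/, so it devoices to [k] by assimilation. /lalurvateiraragf/ → lalurvateirarakf.
Rule 2 (intervocalic spirantization): /t/ is a stop between vowels /a/ and /e/, so it spirantizes to the fricative [s]. /lalurvateirarakf/ → lalurvaseirarakf.
Rule 3 (intervocalic voicing): /s/ is a voiceless obstruent between vowels /a/ and /e/, so it voices to [z]. /lalurvaseirarakf/ → lalurvazeirarakf.
Rule 4 (pre-rhotic lowering): /u/ is a high vowel immediately before /r/, so it lowers to [o]. /i/ is a high vowel immediately before /r/, so it lowers to [e]. /lalurvazeirarakf/ → lalorvazeerarakf.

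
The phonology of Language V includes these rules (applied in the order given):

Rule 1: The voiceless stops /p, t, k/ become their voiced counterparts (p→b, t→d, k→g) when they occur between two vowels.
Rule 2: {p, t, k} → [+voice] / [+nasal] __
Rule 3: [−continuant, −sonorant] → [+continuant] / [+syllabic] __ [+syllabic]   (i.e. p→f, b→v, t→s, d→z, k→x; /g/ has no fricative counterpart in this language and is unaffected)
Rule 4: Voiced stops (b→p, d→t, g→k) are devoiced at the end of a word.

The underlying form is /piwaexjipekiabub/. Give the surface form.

piwaexjivegiavup

Rule 1 (intervocalic voicing): /p/ is a voiceless stop between vowels /i/ and /e/, so it voices to [b]. /k/ is a voiceless stop between vowels /e/ and /i/, so it voices to [g]. /piwaexjipekiabub/ → piwaexjibegiabub.
Rule 2 (post-nasal voicing): no segment meets the environment; /piwaexjibegiabub/ is unchanged.
Rule 3 (intervocalic spirantization): /b/ is a stop between vowels /i/ and /e/, so it spirantizes to the fricative [v]. /b/ is a stop between vowels /a/ and /u/, so it spirantizes to the fricative [v]. /piwaexjibegiabub/ → piwaexjivegiavub.
Rule 4 (final devoicing): /b/ is a voiced stop in word-final position, so it devoices to [p]. /piwaexjivegiavub/ → piwaexjivegiavup.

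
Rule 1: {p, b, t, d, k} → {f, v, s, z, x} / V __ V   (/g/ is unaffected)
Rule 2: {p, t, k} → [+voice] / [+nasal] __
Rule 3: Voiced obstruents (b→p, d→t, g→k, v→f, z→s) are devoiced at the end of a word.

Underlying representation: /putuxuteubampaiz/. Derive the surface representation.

Rule 1 (intervocalic spirantization): /t/ is a stop between vowels /u/ and /u/, so it spirantizes to the fricative [s]. /t/ is a stop between vowels /u/ and /e/, so it spirantizes to the fricative [s]. /b/ is a stop between vowels /u/ and /a/, so it spirantizes to the fricative [v]. /putuxuteubampaiz/ → pusuxuseuvampaiz.
Rule 2 (post-nasal voicing): /p/ is a voiceless stop immediately after the nasal /m/, so it voices to [b]. /pusuxuseuvampaiz/ → pusuxuseuvambaiz.
Rule 3 (final devoicing): /z/ is a voiced obstruent in word-final position, so it devoices to [s]. /pusuxuseuvambaiz/ → pusuxuseuvambais.

pusuxuseuvambais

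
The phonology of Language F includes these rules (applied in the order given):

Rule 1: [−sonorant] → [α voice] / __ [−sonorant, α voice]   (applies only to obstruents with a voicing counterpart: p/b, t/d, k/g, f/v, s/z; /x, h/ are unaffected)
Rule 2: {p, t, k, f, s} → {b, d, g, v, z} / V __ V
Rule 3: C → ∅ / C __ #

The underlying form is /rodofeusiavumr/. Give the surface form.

Rule 1 (regressive voicing assimilation): no segment meets the environment; /rodofeusiavumr/ is unchanged.
Rule 2 (intervocalic voicing): /f/ is a voiceless obstruent between vowels /o/ and /e/, so it voices to [v]. /s/ is a voiceless obstruent between vowels /u/ and /i/, so it voices to [z]. /rodofeusiavumr/ → rodoveuziavumr.
Rule 3 (final cluster simplification): /r/ is the second consonant of a word-final cluster /mr/, so it deletes. /rodoveuziavumr/ → rodoveuziavum.

rodoveuziavum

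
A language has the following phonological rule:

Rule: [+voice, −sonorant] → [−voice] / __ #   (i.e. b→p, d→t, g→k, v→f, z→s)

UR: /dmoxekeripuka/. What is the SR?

dmoxekeripuka

No segment of /dmoxekeripuka/ meets the structural description of the rule, so the form surfaces unchanged.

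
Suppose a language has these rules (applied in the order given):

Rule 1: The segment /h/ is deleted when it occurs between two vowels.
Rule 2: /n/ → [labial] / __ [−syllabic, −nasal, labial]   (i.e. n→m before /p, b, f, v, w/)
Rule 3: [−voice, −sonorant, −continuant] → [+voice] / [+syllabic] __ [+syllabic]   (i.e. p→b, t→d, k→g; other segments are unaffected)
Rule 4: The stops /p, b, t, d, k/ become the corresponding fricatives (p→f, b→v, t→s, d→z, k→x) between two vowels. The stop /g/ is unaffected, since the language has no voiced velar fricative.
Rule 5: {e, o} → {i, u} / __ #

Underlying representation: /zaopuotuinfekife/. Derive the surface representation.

zaovuozuimfegifi

Rule 1 (intervocalic h-deletion): no segment meets the environment; /zaopuotuinfekife/ is unchanged.
Rule 2 (nasal place assimilation): /n/ precedes the labial consonant /f/, so it assimilates in place to [m]. /zaopuotuinfekife/ → zaopuotuimfekife.
Rule 3 (intervocalic voicing): /p/ is a voiceless stop between vowels /o/ and /u/, so it voices to [b]. /t/ is a voiceless stop between vowels /o/ and /u/, so it voices to [d]. /k/ is a voiceless stop between vowels /e/ and /i/, so it voices to [g]. /zaopuotuimfekife/ → zaobuoduimfegife.
Rule 4 (intervocalic spirantization): /b/ is a stop between vowels /o/ and /u/, so it spirantizes to the fricative [v]. /d/ is a stop between vowels /o/ and /u/, so it spirantizes to the fricative [z]. /zaobuoduimfegife/ → zaovuozuimfegife.
Rule 5 (final vowel raising): /e/ is a mid vowel in word-final position, so it raises to [i]. /zaovuozuimfegife/ → zaovuozuimfegifi.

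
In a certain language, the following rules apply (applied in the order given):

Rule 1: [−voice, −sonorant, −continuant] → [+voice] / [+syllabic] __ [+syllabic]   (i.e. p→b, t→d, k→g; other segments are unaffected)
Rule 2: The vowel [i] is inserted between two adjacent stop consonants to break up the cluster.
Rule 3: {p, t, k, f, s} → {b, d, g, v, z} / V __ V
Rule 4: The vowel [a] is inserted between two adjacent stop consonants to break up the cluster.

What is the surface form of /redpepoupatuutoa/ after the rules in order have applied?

Rule 1 (intervocalic voicing): /p/ is a voiceless stop between vowels /e/ and /o/, so it voices to [b]. /p/ is a voiceless stop between vowels /u/ and /a/, so it voices to [b]. /t/ is a voiceless stop between vowels /a/ and /u/, so it voices to [d]. /t/ is a voiceless stop between vowels /u/ and /o/, so it voices to [d]. /redpepoupatuutoa/ → redpeboubaduudoa.
Rule 2 (stop-cluster i-epenthesis): /d/ and /p/ form a stop–stop cluster, so [i] is inserted between them. /redpeboubaduudoa/ → redipeboubaduudoa.
Rule 3 (intervocalic voicing): /p/ is a voiceless obstruent between vowels /i/ and /e/, so it voices to [b]. /redipeboubaduudoa/ → redibeboubaduudoa.
Rule 4 (stop-cluster a-epenthesis): no segment meets the environment; /redibeboubaduudoa/ is unchanged.

redibeboubaduudoa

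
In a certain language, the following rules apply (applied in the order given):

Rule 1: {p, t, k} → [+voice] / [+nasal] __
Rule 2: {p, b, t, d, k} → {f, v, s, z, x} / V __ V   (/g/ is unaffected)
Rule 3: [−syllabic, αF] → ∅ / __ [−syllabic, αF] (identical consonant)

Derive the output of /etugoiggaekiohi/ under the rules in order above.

Rule 1 (post-nasal voicing): no segment meets the environment; /etugoiggaekiohi/ is unchanged.
Rule 2 (intervocalic spirantization): /t/ is a stop between vowels /e/ and /u/, so it spirantizes to the fricative [s]. /k/ is a stop between vowels /e/ and /i/, so it spirantizes to the fricative [x]. /etugoiggaekiohi/ → esugoiggaexiohi.
Rule 3 (degemination): /gg/ is a geminate; the first /g/ deletes. /esugoiggaexiohi/ → esugoigaexiohi.

esugoigaexiohi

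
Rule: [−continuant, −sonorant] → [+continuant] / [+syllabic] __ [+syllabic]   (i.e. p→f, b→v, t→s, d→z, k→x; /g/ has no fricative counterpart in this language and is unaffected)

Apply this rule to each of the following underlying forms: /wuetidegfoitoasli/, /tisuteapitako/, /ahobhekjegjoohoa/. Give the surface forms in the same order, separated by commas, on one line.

/wuetidegfoitoasli/: /t/ is a stop between vowels /e/ and /i/, so it spirantizes to the fricative [s]. /d/ is a stop between vowels /i/ and /e/, so it spirantizes to the fricative [z]. /t/ is a stop between vowels /i/ and /o/, so it spirantizes to the fricative [s]. → [wuesizegfoisoasli].
/tisuteapitako/: /t/ is a stop between vowels /u/ and /e/, so it spirantizes to the fricative [s]. /p/ is a stop between vowels /a/ and /i/, so it spirantizes to the fricative [f]. /t/ is a stop between vowels /i/ and /a/, so it spirantizes to the fricative [s]. /k/ is a stop between vowels /a/ and /o/, so it spirantizes to the fricative [x]. → [tisuseafisaxo].
/ahobhekjegjoohoa/: the rule's environment is not met; surfaces unchanged as [ahobhekjegjoohoa].

wuesizegfoisoasli, tisuseafisaxo, ahobhekjegjoohoa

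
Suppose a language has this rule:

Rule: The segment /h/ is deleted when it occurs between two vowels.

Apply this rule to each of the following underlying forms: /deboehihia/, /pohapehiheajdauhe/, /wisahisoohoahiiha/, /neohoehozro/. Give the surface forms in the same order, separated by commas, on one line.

deboeiia, poapeieajdaue, wisaisoooaiia, neooeozro

/deboehihia/: /h/ occurs between vowels /e/ and /i/, so it deletes. /h/ occurs between vowels /i/ and /i/, so it deletes. → [deboeiia].
/pohapehiheajdauhe/: /h/ occurs between vowels /o/ and /a/, so it deletes. /h/ occurs between vowels /e/ and /i/, so it deletes. /h/ occurs between vowels /i/ and /e/, so it deletes. /h/ occurs between vowels /u/ and /e/, so it deletes. → [poapeieajdaue].
/wisahisoohoahiiha/: /h/ occurs between vowels /a/ and /i/, so it deletes. /h/ occurs between vowels /o/ and /o/, so it deletes. /h/ occurs between vowels /a/ and /i/, so it deletes. /h/ occurs between vowels /i/ and /a/, so it deletes. → [wisaisoooaiia].
/neohoehozro/: /h/ occurs between vowels /o/ and /o/, so it deletes. /h/ occurs between vowels /e/ and /o/, so it deletes. → [neooeozro].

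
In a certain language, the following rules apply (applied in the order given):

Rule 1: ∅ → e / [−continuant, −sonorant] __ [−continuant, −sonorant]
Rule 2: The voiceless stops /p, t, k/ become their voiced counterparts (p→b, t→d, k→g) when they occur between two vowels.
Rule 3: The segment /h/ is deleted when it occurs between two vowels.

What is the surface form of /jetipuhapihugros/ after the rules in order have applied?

Rule 1 (stop-cluster e-epenthesis): no segment meets the environment; /jetipuhapihugros/ is unchanged.
Rule 2 (intervocalic voicing): /t/ is a voiceless stop between vowels /e/ and /i/, so it voices to [d]. /p/ is a voiceless stop between vowels /i/ and /u/, so it voices to [b]. /p/ is a voiceless stop between vowels /a/ and /i/, so it voices to [b]. /jetipuhapihugros/ → jedibuhabihugros.
Rule 3 (intervocalic h-deletion): /h/ occurs between vowels /u/ and /a/, so it deletes. /h/ occurs between vowels /i/ and /u/, so it deletes. /jedibuhabihugros/ → jedibuabiugros.

jedibuabiugros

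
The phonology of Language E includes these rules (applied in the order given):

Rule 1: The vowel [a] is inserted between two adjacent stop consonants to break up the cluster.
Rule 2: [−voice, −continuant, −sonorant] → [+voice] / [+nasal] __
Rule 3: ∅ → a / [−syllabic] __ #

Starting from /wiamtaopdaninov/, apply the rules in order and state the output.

Rule 1 (stop-cluster a-epenthesis): /p/ and /d/ form a stop–stop cluster, so [a] is inserted between them. /wiamtaopdaninov/ → wiamtaopadaninov.
Rule 2 (post-nasal voicing): /t/ is a voiceless stop immediately after the nasal /m/, so it voices to [d]. /wiamtaopadaninov/ → wiamdaopadaninov.
Rule 3 (final a-epenthesis): the form ends in the consonant /v/, so [a] is inserted word-finally. /wiamdaopadaninov/ → wiamdaopadaninova.

wiamdaopadaninova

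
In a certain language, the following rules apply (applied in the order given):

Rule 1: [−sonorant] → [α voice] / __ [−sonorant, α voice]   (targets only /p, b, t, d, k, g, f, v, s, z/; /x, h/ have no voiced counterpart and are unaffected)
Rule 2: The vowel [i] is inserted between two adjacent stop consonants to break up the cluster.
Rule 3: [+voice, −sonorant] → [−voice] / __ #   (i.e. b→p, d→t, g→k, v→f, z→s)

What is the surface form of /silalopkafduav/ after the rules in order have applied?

Rule 1 (regressive voicing assimilation): /f/ precedes the voiced obstruent /d/, so it voices to [v] by assimilation. /silalopkafduav/ → silalopkavduav.
Rule 2 (stop-cluster i-epenthesis): /p/ and /k/ form a stop–stop cluster, so [i] is inserted between them. /silalopkavduav/ → silalopikavduav.
Rule 3 (final devoicing): /v/ is a voiced obstruent in word-final position, so it devoices to [f]. /silalopikavduav/ → silalopikavduaf.

silalopikavduaf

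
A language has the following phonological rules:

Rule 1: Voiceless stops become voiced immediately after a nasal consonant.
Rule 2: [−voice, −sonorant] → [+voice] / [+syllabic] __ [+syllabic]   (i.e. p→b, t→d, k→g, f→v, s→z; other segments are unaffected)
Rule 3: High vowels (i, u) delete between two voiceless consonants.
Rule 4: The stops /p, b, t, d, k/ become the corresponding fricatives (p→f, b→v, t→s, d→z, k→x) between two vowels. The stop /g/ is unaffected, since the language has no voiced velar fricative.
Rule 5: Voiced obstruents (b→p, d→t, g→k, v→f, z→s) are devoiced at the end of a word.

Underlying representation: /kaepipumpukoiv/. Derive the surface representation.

Rule 1 (post-nasal voicing): /p/ is a voiceless stop immediately after the nasal /m/, so it voices to [b]. /kaepipumpukoiv/ → kaepipumbukoiv.
Rule 2 (intervocalic voicing): /p/ is a voiceless obstruent between vowels /e/ and /i/, so it voices to [b]. /p/ is a voiceless obstruent between vowels /i/ and /u/, so it voices to [b]. /k/ is a voiceless obstruent between vowels /u/ and /o/, so it voices to [g]. /kaepipumbukoiv/ → kaebibumbugoiv.
Rule 3 (high vowel syncope): no segment meets the environment; /kaebibumbugoiv/ is unchanged.
Rule 4 (intervocalic spirantization): /b/ is a stop between vowels /e/ and /i/, so it spirantizes to the fricative [v]. /b/ is a stop between vowels /i/ and /u/, so it spirantizes to the fricative [v]. /kaebibumbugoiv/ → kaevivumbugoiv.
Rule 5 (final devoicing): /v/ is a voiced obstruent in word-final position, so it devoices to [f]. /kaevivumbugoiv/ → kaevivumbugoif.

kaevivumbugoif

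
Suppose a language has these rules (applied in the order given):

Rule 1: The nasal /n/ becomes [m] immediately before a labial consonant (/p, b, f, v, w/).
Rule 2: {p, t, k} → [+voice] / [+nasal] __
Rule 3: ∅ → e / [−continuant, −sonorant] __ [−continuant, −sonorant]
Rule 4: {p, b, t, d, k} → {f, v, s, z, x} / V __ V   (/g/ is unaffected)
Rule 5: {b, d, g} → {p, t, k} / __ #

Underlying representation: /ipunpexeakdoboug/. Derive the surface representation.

Rule 1 (nasal place assimilation): /n/ precedes the labial consonant /p/, so it assimilates in place to [m]. /ipunpexeakdoboug/ → ipumpexeakdoboug.
Rule 2 (post-nasal voicing): /p/ is a voiceless stop immediately after the nasal /m/, so it voices to [b]. /ipumpexeakdoboug/ → ipumbexeakdoboug.
Rule 3 (stop-cluster e-epenthesis): /k/ and /d/ form a stop–stop cluster, so [e] is inserted between them. /ipumbexeakdoboug/ → ipumbexeakedoboug.
Rule 4 (intervocalic spirantization): /p/ is a stop between vowels /i/ and /u/, so it spirantizes to the fricative [f]. /k/ is a stop between vowels /a/ and /e/, so it spirantizes to the fricative [x]. /d/ is a stop between vowels /e/ and /o/, so it spirantizes to the fricative [z]. /b/ is a stop between vowels /o/ and /o/, so it spirantizes to the fricative [v]. /ipumbexeakedoboug/ → ifumbexeaxezovoug.
Rule 5 (final devoicing): /g/ is a voiced stop in word-final position, so it devoices to [k]. /ifumbexeaxezovoug/ → ifumbexeaxezovouk.

ifumbexeaxezovouk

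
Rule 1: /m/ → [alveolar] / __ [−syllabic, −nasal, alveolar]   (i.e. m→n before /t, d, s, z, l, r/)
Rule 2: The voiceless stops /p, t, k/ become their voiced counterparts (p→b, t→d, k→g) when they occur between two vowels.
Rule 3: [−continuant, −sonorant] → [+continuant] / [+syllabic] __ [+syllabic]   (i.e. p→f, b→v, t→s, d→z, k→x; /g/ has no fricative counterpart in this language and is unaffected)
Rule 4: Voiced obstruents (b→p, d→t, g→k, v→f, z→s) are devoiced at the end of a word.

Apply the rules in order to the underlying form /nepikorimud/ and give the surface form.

Rule 1 (nasal place assimilation): no segment meets the environment; /nepikorimud/ is unchanged.
Rule 2 (intervocalic voicing): /p/ is a voiceless stop between vowels /e/ and /i/, so it voices to [b]. /k/ is a voiceless stop between vowels /i/ and /o/, so it voices to [g]. /nepikorimud/ → nebigorimud.
Rule 3 (intervocalic spirantization): /b/ is a stop between vowels /e/ and /i/, so it spirantizes to the fricative [v]. /nebigorimud/ → nevigorimud.
Rule 4 (final devoicing): /d/ is a voiced obstruent in word-final position, so it devoices to [t]. /nevigorimud/ → nevigorimut.

nevigorimut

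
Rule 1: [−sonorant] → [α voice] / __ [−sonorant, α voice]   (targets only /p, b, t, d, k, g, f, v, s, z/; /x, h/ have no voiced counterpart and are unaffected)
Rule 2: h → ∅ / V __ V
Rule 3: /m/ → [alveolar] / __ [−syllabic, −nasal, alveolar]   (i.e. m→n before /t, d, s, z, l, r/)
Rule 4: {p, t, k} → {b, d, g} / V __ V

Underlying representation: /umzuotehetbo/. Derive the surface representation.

unzuodeedbo

Rule 1 (regressive voicing assimilation): /t/ precedes the voiced obstruent /b/, so it voices to [d] by assimilation. /umzuotehetbo/ → umzuotehedbo.
Rule 2 (intervocalic h-deletion): /h/ occurs between vowels /e/ and /e/, so it deletes. /umzuotehedbo/ → umzuoteedbo.
Rule 3 (nasal place assimilation): /m/ precedes the alveolar consonant /z/, so it assimilates in place to [n]. /umzuoteedbo/ → unzuoteedbo.
Rule 4 (intervocalic voicing): /t/ is a voiceless stop between vowels /o/ and /e/, so it voices to [d]. /unzuoteedbo/ → unzuodeedbo.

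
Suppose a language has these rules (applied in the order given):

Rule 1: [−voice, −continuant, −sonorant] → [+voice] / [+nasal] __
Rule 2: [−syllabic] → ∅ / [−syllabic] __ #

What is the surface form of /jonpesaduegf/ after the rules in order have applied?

Rule 1 (post-nasal voicing): /p/ is a voiceless stop immediately after the nasal /n/, so it voices to [b]. /jonpesaduegf/ → jonbesaduegf.
Rule 2 (final cluster simplification): /f/ is the second consonant of a word-final cluster /gf/, so it deletes. /jonbesaduegf/ → jonbesadueg.

jonbesadueg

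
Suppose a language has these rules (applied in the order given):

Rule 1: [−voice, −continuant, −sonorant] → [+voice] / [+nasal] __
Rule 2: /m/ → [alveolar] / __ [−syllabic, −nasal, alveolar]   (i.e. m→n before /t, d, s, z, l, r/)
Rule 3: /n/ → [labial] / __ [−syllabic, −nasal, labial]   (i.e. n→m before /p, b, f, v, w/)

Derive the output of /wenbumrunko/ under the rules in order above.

Rule 1 (post-nasal voicing): /k/ is a voiceless stop immediately after the nasal /n/, so it voices to [g]. /wenbumrunko/ → wenbumrungo.
Rule 2 (nasal place assimilation): /m/ precedes the alveolar consonant /r/, so it assimilates in place to [n]. /wenbumrungo/ → wenbunrungo.
Rule 3 (nasal place assimilation): /n/ precedes the labial consonant /b/, so it assimilates in place to [m]. /wenbunrungo/ → wembunrungo.

wembunrungo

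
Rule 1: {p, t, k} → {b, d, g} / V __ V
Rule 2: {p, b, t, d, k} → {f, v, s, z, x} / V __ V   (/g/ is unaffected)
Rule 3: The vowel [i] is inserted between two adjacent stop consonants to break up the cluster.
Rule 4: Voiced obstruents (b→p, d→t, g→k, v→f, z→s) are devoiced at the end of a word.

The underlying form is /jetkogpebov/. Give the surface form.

Rule 1 (intervocalic voicing): no segment meets the environment; /jetkogpebov/ is unchanged.
Rule 2 (intervocalic spirantization): /b/ is a stop between vowels /e/ and /o/, so it spirantizes to the fricative [v]. /jetkogpebov/ → jetkogpevov.
Rule 3 (stop-cluster i-epenthesis): /t/ and /k/ form a stop–stop cluster, so [i] is inserted between them. /g/ and /p/ form a stop–stop cluster, so [i] is inserted between them. /jetkogpevov/ → jetikogipevov.
Rule 4 (final devoicing): /v/ is a voiced obstruent in word-final position, so it devoices to [f]. /jetikogipevov/ → jetikogipevof.

jetikogipevof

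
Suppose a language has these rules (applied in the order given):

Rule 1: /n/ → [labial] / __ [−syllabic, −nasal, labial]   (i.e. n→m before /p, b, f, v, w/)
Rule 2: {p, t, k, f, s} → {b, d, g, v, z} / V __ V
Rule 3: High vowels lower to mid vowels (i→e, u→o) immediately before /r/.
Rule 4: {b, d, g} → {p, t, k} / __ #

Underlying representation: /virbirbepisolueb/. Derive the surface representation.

verberbebizoluep

Rule 1 (nasal place assimilation): no segment meets the environment; /virbirbepisolueb/ is unchanged.
Rule 2 (intervocalic voicing): /p/ is a voiceless obstruent between vowels /e/ and /i/, so it voices to [b]. /s/ is a voiceless obstruent between vowels /i/ and /o/, so it voices to [z]. /virbirbepisolueb/ → virbirbebizolueb.
Rule 3 (pre-rhotic lowering): /i/ is a high vowel immediately before /r/, so it lowers to [e]. /i/ is a high vowel immediately before /r/, so it lowers to [e]. /virbirbebizolueb/ → verberbebizolueb.
Rule 4 (final devoicing): /b/ is a voiced stop in word-final position, so it devoices to [p]. /verberbebizolueb/ → verberbebizoluep.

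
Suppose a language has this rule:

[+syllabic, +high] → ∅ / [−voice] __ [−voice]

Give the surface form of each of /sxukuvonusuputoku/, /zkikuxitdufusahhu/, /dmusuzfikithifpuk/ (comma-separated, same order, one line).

/sxukuvonusuputoku/: /u/ is a high vowel flanked by voiceless consonants /x/ and /k/, so it deletes. /u/ is a high vowel flanked by voiceless consonants /s/ and /p/, so it deletes. /u/ is a high vowel flanked by voiceless consonants /p/ and /t/, so it deletes. → [sxkuvonusptoku].
/zkikuxitdufusahhu/: /i/ is a high vowel flanked by voiceless consonants /k/ and /k/, so it deletes. /u/ is a high vowel flanked by voiceless consonants /k/ and /x/, so it deletes. /i/ is a high vowel flanked by voiceless consonants /x/ and /t/, so it deletes. /u/ is a high vowel flanked by voiceless consonants /f/ and /s/, so it deletes. → [zkkxtdufsahhu].
/dmusuzfikithifpuk/: /i/ is a high vowel flanked by voiceless consonants /f/ and /k/, so it deletes. /i/ is a high vowel flanked by voiceless consonants /k/ and /t/, so it deletes. /i/ is a high vowel flanked by voiceless consonants /h/ and /f/, so it deletes. /u/ is a high vowel flanked by voiceless consonants /p/ and /k/, so it deletes. → [dmusuzfkthfpk].

sxkuvonusptoku, zkkxtdufsahhu, dmusuzfkthfpk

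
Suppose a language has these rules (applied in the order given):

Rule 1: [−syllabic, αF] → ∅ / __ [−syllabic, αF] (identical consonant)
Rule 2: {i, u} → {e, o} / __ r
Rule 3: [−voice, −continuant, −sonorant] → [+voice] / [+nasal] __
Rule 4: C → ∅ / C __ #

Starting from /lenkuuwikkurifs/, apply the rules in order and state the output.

lenguuwikorif

Rule 1 (degemination): /kk/ is a geminate; the first /k/ deletes. /lenkuuwikkurifs/ → lenkuuwikurifs.
Rule 2 (pre-rhotic lowering): /u/ is a high vowel immediately before /r/, so it lowers to [o]. /lenkuuwikurifs/ → lenkuuwikorifs.
Rule 3 (post-nasal voicing): /k/ is a voiceless stop immediately after the nasal /n/, so it voices to [g]. /lenkuuwikorifs/ → lenguuwikorifs.
Rule 4 (final cluster simplification): /s/ is the second consonant of a word-final cluster /fs/, so it deletes. /lenguuwikorifs/ → lenguuwikorif.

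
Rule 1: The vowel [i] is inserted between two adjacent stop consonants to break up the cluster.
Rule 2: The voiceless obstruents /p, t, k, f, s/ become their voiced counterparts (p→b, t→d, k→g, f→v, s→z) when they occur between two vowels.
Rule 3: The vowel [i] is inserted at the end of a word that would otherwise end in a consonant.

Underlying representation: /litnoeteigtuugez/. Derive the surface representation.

litnoedeigiduugezi

Rule 1 (stop-cluster i-epenthesis): /g/ and /t/ form a stop–stop cluster, so [i] is inserted between them. /litnoeteigtuugez/ → litnoeteigituugez.
Rule 2 (intervocalic voicing): /t/ is a voiceless obstruent between vowels /e/ and /e/, so it voices to [d]. /t/ is a voiceless obstruent between vowels /i/ and /u/, so it voices to [d]. /litnoeteigituugez/ → litnoedeigiduugez.
Rule 3 (final i-epenthesis): the form ends in the consonant /z/, so [i] is inserted word-finally. /litnoedeigiduugez/ → litnoedeigiduugezi.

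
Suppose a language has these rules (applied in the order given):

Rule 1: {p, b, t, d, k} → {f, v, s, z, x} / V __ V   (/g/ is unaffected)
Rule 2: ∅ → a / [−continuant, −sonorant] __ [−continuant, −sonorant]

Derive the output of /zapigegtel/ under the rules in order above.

Rule 1 (intervocalic spirantization): /p/ is a stop between vowels /a/ and /i/, so it spirantizes to the fricative [f]. /zapigegtel/ → zafigegtel.
Rule 2 (stop-cluster a-epenthesis): /g/ and /t/ form a stop–stop cluster, so [a] is inserted between them. /zafigegtel/ → zafigegatel.

zafigegatel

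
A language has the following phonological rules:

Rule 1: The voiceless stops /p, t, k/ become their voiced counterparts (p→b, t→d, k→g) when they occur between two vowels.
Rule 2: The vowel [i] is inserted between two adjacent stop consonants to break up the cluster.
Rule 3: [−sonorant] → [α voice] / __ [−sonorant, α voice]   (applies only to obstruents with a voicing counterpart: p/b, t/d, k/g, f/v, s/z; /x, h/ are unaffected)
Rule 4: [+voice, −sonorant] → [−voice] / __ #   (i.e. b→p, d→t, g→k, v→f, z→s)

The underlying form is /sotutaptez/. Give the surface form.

sodudapites

Rule 1 (intervocalic voicing): /t/ is a voiceless stop between vowels /o/ and /u/, so it voices to [d]. /t/ is a voiceless stop between vowels /u/ and /a/, so it voices to [d]. /sotutaptez/ → sodudaptez.
Rule 2 (stop-cluster i-epenthesis): /p/ and /t/ form a stop–stop cluster, so [i] is inserted between them. /sodudaptez/ → sodudapitez.
Rule 3 (regressive voicing assimilation): no segment meets the environment; /sodudapitez/ is unchanged.
Rule 4 (final devoicing): /z/ is a voiced obstruent in word-final position, so it devoices to [s]. /sodudapitez/ → sodudapites.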